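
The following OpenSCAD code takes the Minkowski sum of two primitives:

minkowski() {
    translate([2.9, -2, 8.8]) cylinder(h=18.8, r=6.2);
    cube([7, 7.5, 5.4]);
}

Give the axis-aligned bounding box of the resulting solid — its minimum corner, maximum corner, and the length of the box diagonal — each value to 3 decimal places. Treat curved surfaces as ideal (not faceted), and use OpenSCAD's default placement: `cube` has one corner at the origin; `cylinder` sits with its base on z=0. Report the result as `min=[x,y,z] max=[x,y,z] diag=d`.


A = translate([2.9, -2, 8.8]) cylinder(h=18.8, r=6.2) → bbox [-3.3,-8.2,8.8] .. [9.1,4.2,27.6]
B = cube([7, 7.5, 5.4]) → bbox [0,0,0] .. [7,7.5,5.4]
lo = A.lo+B.lo = [-3.3+0, -8.2+0, 8.8+0] = [-3.300,-8.200,8.800]
hi = A.hi+B.hi = [9.1+7, 4.2+7.5, 27.6+5.4] = [16.100,11.700,33.000]
diag = √(19.4²+19.9²+24.2²) = √1358.01 = 36.851

min=[-3.300,-8.200,8.800] max=[16.100,11.700,33.000] diag=36.851


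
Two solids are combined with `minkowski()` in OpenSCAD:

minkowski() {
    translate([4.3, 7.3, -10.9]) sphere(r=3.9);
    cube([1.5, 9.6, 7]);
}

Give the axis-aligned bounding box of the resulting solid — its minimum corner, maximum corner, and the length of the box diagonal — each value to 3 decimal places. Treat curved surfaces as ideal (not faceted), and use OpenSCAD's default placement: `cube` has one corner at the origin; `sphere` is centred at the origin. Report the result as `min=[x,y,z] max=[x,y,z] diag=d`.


A = translate([4.3, 7.3, -10.9]) sphere(r=3.9) → bbox [0.4,3.4,-14.8] .. [8.2,11.2,-7]
B = cube([1.5, 9.6, 7]) → bbox [0,0,0] .. [1.5,9.6,7]
lo = A.lo+B.lo = [0.4+0, 3.4+0, -14.8+0] = [0.400,3.400,-14.800]
hi = A.hi+B.hi = [8.2+1.5, 11.2+9.6, -7+7] = [9.700,20.800,0.000]
diag = √(9.3²+17.4²+14.8²) = √608.29 = 24.664

min=[0.400,3.400,-14.800] max=[9.700,20.800,0.000] diag=24.664


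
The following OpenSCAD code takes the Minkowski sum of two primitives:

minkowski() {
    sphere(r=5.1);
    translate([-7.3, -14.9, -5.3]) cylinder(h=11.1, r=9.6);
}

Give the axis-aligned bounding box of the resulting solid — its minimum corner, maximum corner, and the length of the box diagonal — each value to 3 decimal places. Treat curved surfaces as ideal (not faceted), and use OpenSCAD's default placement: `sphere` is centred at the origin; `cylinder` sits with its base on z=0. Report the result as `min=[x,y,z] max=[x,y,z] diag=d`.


min=[-22.000,-29.600,-10.400] max=[7.400,-0.200,10.900] diag=46.716

A = translate([-7.3, -14.9, -5.3]) cylinder(h=11.1, r=9.6) → bbox [-16.9,-24.5,-5.3] .. [2.3,-5.3,5.8]
B = sphere(r=5.1) → bbox [-5.1,-5.1,-5.1] .. [5.1,5.1,5.1]
lo = A.lo+B.lo = [-16.9-5.1, -24.5-5.1, -5.3-5.1] = [-22.000,-29.600,-10.400]
hi = A.hi+B.hi = [2.3+5.1, -5.3+5.1, 5.8+5.1] = [7.400,-0.200,10.900]
diag = √(29.4²+29.4²+21.3²) = √2182.41 = 46.716


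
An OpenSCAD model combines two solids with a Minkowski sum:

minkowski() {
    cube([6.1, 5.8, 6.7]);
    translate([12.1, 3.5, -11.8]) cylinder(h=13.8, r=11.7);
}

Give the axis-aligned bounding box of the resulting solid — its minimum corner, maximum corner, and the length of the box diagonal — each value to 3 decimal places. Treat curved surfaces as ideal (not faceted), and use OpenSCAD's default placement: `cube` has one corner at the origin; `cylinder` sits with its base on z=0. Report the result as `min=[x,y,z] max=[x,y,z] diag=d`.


min=[0.400,-8.200,-11.800] max=[29.900,21.000,8.700] diag=46.294

A = translate([12.1, 3.5, -11.8]) cylinder(h=13.8, r=11.7) → bbox [0.4,-8.2,-11.8] .. [23.8,15.2,2]
B = cube([6.1, 5.8, 6.7]) → bbox [0,0,0] .. [6.1,5.8,6.7]
lo = A.lo+B.lo = [0.4+0, -8.2+0, -11.8+0] = [0.400,-8.200,-11.800]
hi = A.hi+B.hi = [23.8+6.1, 15.2+5.8, 2+6.7] = [29.900,21.000,8.700]
diag = √(29.5²+29.2²+20.5²) = √2143.14 = 46.294


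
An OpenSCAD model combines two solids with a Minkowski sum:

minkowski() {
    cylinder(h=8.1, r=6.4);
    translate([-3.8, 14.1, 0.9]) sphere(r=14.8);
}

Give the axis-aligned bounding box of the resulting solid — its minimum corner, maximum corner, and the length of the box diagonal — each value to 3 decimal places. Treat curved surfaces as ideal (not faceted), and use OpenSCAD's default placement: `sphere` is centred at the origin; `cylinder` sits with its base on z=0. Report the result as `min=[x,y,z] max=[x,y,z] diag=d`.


min=[-25.000,-7.100,-13.900] max=[17.400,35.300,23.800] diag=70.829

A = translate([-3.8, 14.1, 0.9]) sphere(r=14.8) → bbox [-18.6,-0.7,-13.9] .. [11,28.9,15.7]
B = cylinder(h=8.1, r=6.4) → bbox [-6.4,-6.4,0] .. [6.4,6.4,8.1]
lo = A.lo+B.lo = [-18.6-6.4, -0.7-6.4, -13.9+0] = [-25.000,-7.100,-13.900]
hi = A.hi+B.hi = [11+6.4, 28.9+6.4, 15.7+8.1] = [17.400,35.300,23.800]
diag = √(42.4²+42.4²+37.7²) = √5016.81 = 70.829


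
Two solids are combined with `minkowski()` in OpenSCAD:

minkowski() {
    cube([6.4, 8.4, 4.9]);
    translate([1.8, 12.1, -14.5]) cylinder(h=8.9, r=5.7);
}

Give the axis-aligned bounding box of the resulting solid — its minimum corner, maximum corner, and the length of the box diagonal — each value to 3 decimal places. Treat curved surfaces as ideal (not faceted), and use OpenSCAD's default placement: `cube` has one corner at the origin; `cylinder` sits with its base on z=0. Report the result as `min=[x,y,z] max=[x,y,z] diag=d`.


A = translate([1.8, 12.1, -14.5]) cylinder(h=8.9, r=5.7) → bbox [-3.9,6.4,-14.5] .. [7.5,17.8,-5.6]
B = cube([6.4, 8.4, 4.9]) → bbox [0,0,0] .. [6.4,8.4,4.9]
lo = A.lo+B.lo = [-3.9+0, 6.4+0, -14.5+0] = [-3.900,6.400,-14.500]
hi = A.hi+B.hi = [7.5+6.4, 17.8+8.4, -5.6+4.9] = [13.900,26.200,-0.700]
diag = √(17.8²+19.8²+13.8²) = √899.32 = 29.989

min=[-3.900,6.400,-14.500] max=[13.900,26.200,-0.700] diag=29.989


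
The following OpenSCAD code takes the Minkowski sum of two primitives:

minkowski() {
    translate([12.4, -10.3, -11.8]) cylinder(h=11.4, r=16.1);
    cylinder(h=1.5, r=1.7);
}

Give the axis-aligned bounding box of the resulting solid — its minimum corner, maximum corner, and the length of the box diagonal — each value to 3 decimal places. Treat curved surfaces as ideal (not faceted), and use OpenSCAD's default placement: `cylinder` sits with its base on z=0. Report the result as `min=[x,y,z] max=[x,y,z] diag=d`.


A = translate([12.4, -10.3, -11.8]) cylinder(h=11.4, r=16.1) → bbox [-3.7,-26.4,-11.8] .. [28.5,5.8,-0.4]
B = cylinder(h=1.5, r=1.7) → bbox [-1.7,-1.7,0] .. [1.7,1.7,1.5]
lo = A.lo+B.lo = [-3.7-1.7, -26.4-1.7, -11.8+0] = [-5.400,-28.100,-11.800]
hi = A.hi+B.hi = [28.5+1.7, 5.8+1.7, -0.4+1.5] = [30.200,7.500,1.100]
diag = √(35.6²+35.6²+12.9²) = √2701.13 = 51.972

min=[-5.400,-28.100,-11.800] max=[30.200,7.500,1.100] diag=51.972


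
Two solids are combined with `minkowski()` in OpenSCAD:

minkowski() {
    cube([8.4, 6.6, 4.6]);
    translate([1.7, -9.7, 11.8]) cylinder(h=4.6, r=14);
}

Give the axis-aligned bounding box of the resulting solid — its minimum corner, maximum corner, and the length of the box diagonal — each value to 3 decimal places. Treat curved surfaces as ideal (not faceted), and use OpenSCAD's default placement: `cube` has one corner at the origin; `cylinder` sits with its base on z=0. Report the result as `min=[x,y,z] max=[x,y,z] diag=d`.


min=[-12.300,-23.700,11.800] max=[24.100,10.900,21.000] diag=51.056

A = translate([1.7, -9.7, 11.8]) cylinder(h=4.6, r=14) → bbox [-12.3,-23.7,11.8] .. [15.7,4.3,16.4]
B = cube([8.4, 6.6, 4.6]) → bbox [0,0,0] .. [8.4,6.6,4.6]
lo = A.lo+B.lo = [-12.3+0, -23.7+0, 11.8+0] = [-12.300,-23.700,11.800]
hi = A.hi+B.hi = [15.7+8.4, 4.3+6.6, 16.4+4.6] = [24.100,10.900,21.000]
diag = √(36.4²+34.6²+9.2²) = √2606.76 = 51.056


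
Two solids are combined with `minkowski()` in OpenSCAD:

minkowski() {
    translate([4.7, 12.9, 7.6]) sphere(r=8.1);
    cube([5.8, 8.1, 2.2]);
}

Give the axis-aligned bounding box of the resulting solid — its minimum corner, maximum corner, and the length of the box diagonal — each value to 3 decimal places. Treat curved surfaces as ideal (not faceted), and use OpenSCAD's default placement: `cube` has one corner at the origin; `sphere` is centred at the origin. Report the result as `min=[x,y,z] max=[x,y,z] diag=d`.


min=[-3.400,4.800,-0.500] max=[18.600,29.100,17.900] diag=37.591

A = translate([4.7, 12.9, 7.6]) sphere(r=8.1) → bbox [-3.4,4.8,-0.5] .. [12.8,21,15.7]
B = cube([5.8, 8.1, 2.2]) → bbox [0,0,0] .. [5.8,8.1,2.2]
lo = A.lo+B.lo = [-3.4+0, 4.8+0, -0.5+0] = [-3.400,4.800,-0.500]
hi = A.hi+B.hi = [12.8+5.8, 21+8.1, 15.7+2.2] = [18.600,29.100,17.900]
diag = √(22²+24.3²+18.4²) = √1413.05 = 37.591


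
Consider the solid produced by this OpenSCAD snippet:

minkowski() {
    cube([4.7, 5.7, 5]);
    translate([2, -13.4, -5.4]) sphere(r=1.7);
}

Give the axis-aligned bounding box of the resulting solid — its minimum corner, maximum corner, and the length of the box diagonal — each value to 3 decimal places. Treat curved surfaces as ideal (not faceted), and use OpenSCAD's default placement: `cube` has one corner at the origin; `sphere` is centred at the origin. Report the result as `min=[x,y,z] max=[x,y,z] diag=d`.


min=[0.300,-15.100,-7.100] max=[8.400,-6.000,1.300] diag=14.798

A = translate([2, -13.4, -5.4]) sphere(r=1.7) → bbox [0.3,-15.1,-7.1] .. [3.7,-11.7,-3.7]
B = cube([4.7, 5.7, 5]) → bbox [0,0,0] .. [4.7,5.7,5]
lo = A.lo+B.lo = [0.3+0, -15.1+0, -7.1+0] = [0.300,-15.100,-7.100]
hi = A.hi+B.hi = [3.7+4.7, -11.7+5.7, -3.7+5] = [8.400,-6.000,1.300]
diag = √(8.1²+9.1²+8.4²) = √218.98 = 14.798


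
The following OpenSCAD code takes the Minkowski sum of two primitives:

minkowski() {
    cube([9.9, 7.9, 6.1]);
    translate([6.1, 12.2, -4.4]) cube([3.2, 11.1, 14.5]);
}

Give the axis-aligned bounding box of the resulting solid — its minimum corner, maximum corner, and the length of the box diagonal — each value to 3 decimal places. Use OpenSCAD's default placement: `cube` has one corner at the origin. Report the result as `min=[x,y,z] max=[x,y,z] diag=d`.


min=[6.100,12.200,-4.400] max=[19.200,31.200,16.200] diag=30.935

A = translate([6.1, 12.2, -4.4]) cube([3.2, 11.1, 14.5]) → bbox [6.1,12.2,-4.4] .. [9.3,23.3,10.1]
B = cube([9.9, 7.9, 6.1]) → bbox [0,0,0] .. [9.9,7.9,6.1]
lo = A.lo+B.lo = [6.1+0, 12.2+0, -4.4+0] = [6.100,12.200,-4.400]
hi = A.hi+B.hi = [9.3+9.9, 23.3+7.9, 10.1+6.1] = [19.200,31.200,16.200]
diag = √(13.1²+19²+20.6²) = √956.97 = 30.935


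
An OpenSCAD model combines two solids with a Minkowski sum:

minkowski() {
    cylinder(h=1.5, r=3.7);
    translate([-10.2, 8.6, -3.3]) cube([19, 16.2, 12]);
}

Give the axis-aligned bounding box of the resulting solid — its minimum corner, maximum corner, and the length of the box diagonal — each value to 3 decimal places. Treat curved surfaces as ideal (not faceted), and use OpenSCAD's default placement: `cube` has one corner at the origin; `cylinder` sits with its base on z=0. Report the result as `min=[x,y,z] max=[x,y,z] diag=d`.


min=[-13.900,4.900,-3.300] max=[12.500,28.500,10.200] diag=37.897

A = translate([-10.2, 8.6, -3.3]) cube([19, 16.2, 12]) → bbox [-10.2,8.6,-3.3] .. [8.8,24.8,8.7]
B = cylinder(h=1.5, r=3.7) → bbox [-3.7,-3.7,0] .. [3.7,3.7,1.5]
lo = A.lo+B.lo = [-10.2-3.7, 8.6-3.7, -3.3+0] = [-13.900,4.900,-3.300]
hi = A.hi+B.hi = [8.8+3.7, 24.8+3.7, 8.7+1.5] = [12.500,28.500,10.200]
diag = √(26.4²+23.6²+13.5²) = √1436.17 = 37.897


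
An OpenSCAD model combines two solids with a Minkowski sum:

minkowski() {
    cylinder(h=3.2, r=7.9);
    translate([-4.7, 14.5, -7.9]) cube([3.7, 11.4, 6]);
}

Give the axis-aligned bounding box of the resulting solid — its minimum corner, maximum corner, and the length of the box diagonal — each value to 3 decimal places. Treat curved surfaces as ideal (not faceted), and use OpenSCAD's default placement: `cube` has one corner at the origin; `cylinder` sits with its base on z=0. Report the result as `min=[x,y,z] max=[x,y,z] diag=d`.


A = translate([-4.7, 14.5, -7.9]) cube([3.7, 11.4, 6]) → bbox [-4.7,14.5,-7.9] .. [-1,25.9,-1.9]
B = cylinder(h=3.2, r=7.9) → bbox [-7.9,-7.9,0] .. [7.9,7.9,3.2]
lo = A.lo+B.lo = [-4.7-7.9, 14.5-7.9, -7.9+0] = [-12.600,6.600,-7.900]
hi = A.hi+B.hi = [-1+7.9, 25.9+7.9, -1.9+3.2] = [6.900,33.800,1.300]
diag = √(19.5²+27.2²+9.2²) = √1204.73 = 34.709

min=[-12.600,6.600,-7.900] max=[6.900,33.800,1.300] diag=34.709


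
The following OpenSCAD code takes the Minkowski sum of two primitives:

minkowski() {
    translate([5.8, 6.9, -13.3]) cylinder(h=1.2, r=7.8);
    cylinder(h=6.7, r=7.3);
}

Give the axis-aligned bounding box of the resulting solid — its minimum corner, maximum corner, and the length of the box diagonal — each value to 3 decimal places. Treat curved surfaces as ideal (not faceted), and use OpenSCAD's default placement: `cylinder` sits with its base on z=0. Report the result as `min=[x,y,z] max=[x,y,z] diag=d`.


min=[-9.300,-8.200,-13.300] max=[20.900,22.000,-5.400] diag=43.434

A = translate([5.8, 6.9, -13.3]) cylinder(h=1.2, r=7.8) → bbox [-2,-0.9,-13.3] .. [13.6,14.7,-12.1]
B = cylinder(h=6.7, r=7.3) → bbox [-7.3,-7.3,0] .. [7.3,7.3,6.7]
lo = A.lo+B.lo = [-2-7.3, -0.9-7.3, -13.3+0] = [-9.300,-8.200,-13.300]
hi = A.hi+B.hi = [13.6+7.3, 14.7+7.3, -12.1+6.7] = [20.900,22.000,-5.400]
diag = √(30.2²+30.2²+7.9²) = √1886.49 = 43.434


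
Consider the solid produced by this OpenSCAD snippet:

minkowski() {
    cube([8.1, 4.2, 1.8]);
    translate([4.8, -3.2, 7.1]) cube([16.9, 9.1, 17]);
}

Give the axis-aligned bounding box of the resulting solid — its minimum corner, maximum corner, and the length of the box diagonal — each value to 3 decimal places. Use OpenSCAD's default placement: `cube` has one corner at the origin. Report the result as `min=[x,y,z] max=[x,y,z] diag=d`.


min=[4.800,-3.200,7.100] max=[29.800,10.100,25.900] diag=33.990

A = translate([4.8, -3.2, 7.1]) cube([16.9, 9.1, 17]) → bbox [4.8,-3.2,7.1] .. [21.7,5.9,24.1]
B = cube([8.1, 4.2, 1.8]) → bbox [0,0,0] .. [8.1,4.2,1.8]
lo = A.lo+B.lo = [4.8+0, -3.2+0, 7.1+0] = [4.800,-3.200,7.100]
hi = A.hi+B.hi = [21.7+8.1, 5.9+4.2, 24.1+1.8] = [29.800,10.100,25.900]
diag = √(25²+13.3²+18.8²) = √1155.33 = 33.990


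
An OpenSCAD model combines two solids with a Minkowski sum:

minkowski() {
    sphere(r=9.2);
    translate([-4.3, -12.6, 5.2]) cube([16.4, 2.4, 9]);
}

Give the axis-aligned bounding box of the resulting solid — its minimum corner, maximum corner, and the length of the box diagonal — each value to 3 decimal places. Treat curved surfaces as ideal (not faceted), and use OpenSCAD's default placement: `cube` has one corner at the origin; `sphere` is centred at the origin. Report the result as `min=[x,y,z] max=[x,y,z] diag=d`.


min=[-13.500,-21.800,-4.000] max=[21.300,-1.000,23.400] diag=48.933

A = translate([-4.3, -12.6, 5.2]) cube([16.4, 2.4, 9]) → bbox [-4.3,-12.6,5.2] .. [12.1,-10.2,14.2]
B = sphere(r=9.2) → bbox [-9.2,-9.2,-9.2] .. [9.2,9.2,9.2]
lo = A.lo+B.lo = [-4.3-9.2, -12.6-9.2, 5.2-9.2] = [-13.500,-21.800,-4.000]
hi = A.hi+B.hi = [12.1+9.2, -10.2+9.2, 14.2+9.2] = [21.300,-1.000,23.400]
diag = √(34.8²+20.8²+27.4²) = √2394.44 = 48.933


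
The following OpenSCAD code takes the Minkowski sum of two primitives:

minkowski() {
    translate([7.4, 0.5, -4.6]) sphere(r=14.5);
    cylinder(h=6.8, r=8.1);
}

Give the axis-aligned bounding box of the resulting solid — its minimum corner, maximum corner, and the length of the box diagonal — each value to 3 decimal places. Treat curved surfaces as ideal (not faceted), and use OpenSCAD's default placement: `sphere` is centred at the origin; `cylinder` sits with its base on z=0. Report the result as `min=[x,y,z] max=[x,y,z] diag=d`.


A = translate([7.4, 0.5, -4.6]) sphere(r=14.5) → bbox [-7.1,-14,-19.1] .. [21.9,15,9.9]
B = cylinder(h=6.8, r=8.1) → bbox [-8.1,-8.1,0] .. [8.1,8.1,6.8]
lo = A.lo+B.lo = [-7.1-8.1, -14-8.1, -19.1+0] = [-15.200,-22.100,-19.100]
hi = A.hi+B.hi = [21.9+8.1, 15+8.1, 9.9+6.8] = [30.000,23.100,16.700]
diag = √(45.2²+45.2²+35.8²) = √5367.72 = 73.265

min=[-15.200,-22.100,-19.100] max=[30.000,23.100,16.700] diag=73.265


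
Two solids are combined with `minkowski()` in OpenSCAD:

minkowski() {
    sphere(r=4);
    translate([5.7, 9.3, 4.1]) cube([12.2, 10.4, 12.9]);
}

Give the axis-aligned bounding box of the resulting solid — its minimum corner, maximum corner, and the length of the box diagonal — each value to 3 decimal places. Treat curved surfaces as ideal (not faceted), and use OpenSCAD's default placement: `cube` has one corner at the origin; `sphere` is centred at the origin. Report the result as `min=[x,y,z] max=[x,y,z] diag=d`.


min=[1.700,5.300,0.100] max=[21.900,23.700,21.000] diag=34.401

A = translate([5.7, 9.3, 4.1]) cube([12.2, 10.4, 12.9]) → bbox [5.7,9.3,4.1] .. [17.9,19.7,17]
B = sphere(r=4) → bbox [-4,-4,-4] .. [4,4,4]
lo = A.lo+B.lo = [5.7-4, 9.3-4, 4.1-4] = [1.700,5.300,0.100]
hi = A.hi+B.hi = [17.9+4, 19.7+4, 17+4] = [21.900,23.700,21.000]
diag = √(20.2²+18.4²+20.9²) = √1183.41 = 34.401


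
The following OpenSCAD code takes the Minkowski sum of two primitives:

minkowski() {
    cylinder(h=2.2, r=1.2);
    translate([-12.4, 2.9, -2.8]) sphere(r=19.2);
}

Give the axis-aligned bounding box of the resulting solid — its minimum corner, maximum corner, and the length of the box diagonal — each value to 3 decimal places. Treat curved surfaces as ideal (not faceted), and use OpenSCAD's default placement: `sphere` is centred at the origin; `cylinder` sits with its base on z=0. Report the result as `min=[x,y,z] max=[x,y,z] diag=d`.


min=[-32.800,-17.500,-22.000] max=[8.000,23.300,18.600] diag=70.552

A = translate([-12.4, 2.9, -2.8]) sphere(r=19.2) → bbox [-31.6,-16.3,-22] .. [6.8,22.1,16.4]
B = cylinder(h=2.2, r=1.2) → bbox [-1.2,-1.2,0] .. [1.2,1.2,2.2]
lo = A.lo+B.lo = [-31.6-1.2, -16.3-1.2, -22+0] = [-32.800,-17.500,-22.000]
hi = A.hi+B.hi = [6.8+1.2, 22.1+1.2, 16.4+2.2] = [8.000,23.300,18.600]
diag = √(40.8²+40.8²+40.6²) = √4977.64 = 70.552


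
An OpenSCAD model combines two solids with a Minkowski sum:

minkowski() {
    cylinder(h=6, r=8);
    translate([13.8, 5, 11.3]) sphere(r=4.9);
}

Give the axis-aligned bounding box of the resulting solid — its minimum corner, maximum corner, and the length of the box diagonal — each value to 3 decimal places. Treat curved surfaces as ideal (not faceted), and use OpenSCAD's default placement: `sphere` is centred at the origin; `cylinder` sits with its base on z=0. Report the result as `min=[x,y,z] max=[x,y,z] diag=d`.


A = translate([13.8, 5, 11.3]) sphere(r=4.9) → bbox [8.9,0.1,6.4] .. [18.7,9.9,16.2]
B = cylinder(h=6, r=8) → bbox [-8,-8,0] .. [8,8,6]
lo = A.lo+B.lo = [8.9-8, 0.1-8, 6.4+0] = [0.900,-7.900,6.400]
hi = A.hi+B.hi = [18.7+8, 9.9+8, 16.2+6] = [26.700,17.900,22.200]
diag = √(25.8²+25.8²+15.8²) = √1580.92 = 39.761

min=[0.900,-7.900,6.400] max=[26.700,17.900,22.200] diag=39.761


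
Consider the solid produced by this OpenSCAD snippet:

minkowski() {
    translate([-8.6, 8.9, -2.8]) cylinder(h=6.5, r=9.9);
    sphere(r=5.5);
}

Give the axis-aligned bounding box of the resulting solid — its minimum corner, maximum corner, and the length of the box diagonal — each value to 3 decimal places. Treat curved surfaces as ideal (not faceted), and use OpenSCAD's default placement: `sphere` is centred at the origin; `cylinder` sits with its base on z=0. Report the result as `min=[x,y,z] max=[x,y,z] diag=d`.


A = translate([-8.6, 8.9, -2.8]) cylinder(h=6.5, r=9.9) → bbox [-18.5,-1,-2.8] .. [1.3,18.8,3.7]
B = sphere(r=5.5) → bbox [-5.5,-5.5,-5.5] .. [5.5,5.5,5.5]
lo = A.lo+B.lo = [-18.5-5.5, -1-5.5, -2.8-5.5] = [-24.000,-6.500,-8.300]
hi = A.hi+B.hi = [1.3+5.5, 18.8+5.5, 3.7+5.5] = [6.800,24.300,9.200]
diag = √(30.8²+30.8²+17.5²) = √2203.53 = 46.942

min=[-24.000,-6.500,-8.300] max=[6.800,24.300,9.200] diag=46.942


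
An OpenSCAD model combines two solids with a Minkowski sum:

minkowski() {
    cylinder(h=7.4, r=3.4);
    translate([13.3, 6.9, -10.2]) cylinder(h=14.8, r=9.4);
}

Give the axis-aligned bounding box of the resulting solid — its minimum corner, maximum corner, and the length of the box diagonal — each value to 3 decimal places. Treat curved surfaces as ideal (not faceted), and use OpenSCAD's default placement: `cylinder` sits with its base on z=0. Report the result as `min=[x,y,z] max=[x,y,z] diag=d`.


A = translate([13.3, 6.9, -10.2]) cylinder(h=14.8, r=9.4) → bbox [3.9,-2.5,-10.2] .. [22.7,16.3,4.6]
B = cylinder(h=7.4, r=3.4) → bbox [-3.4,-3.4,0] .. [3.4,3.4,7.4]
lo = A.lo+B.lo = [3.9-3.4, -2.5-3.4, -10.2+0] = [0.500,-5.900,-10.200]
hi = A.hi+B.hi = [22.7+3.4, 16.3+3.4, 4.6+7.4] = [26.100,19.700,12.000]
diag = √(25.6²+25.6²+22.2²) = √1803.56 = 42.468

min=[0.500,-5.900,-10.200] max=[26.100,19.700,12.000] diag=42.468


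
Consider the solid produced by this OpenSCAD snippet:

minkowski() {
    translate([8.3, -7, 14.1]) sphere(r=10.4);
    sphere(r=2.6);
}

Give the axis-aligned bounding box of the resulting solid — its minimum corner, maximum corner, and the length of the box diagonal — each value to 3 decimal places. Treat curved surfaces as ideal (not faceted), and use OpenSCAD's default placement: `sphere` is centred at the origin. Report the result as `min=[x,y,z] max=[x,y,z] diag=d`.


A = translate([8.3, -7, 14.1]) sphere(r=10.4) → bbox [-2.1,-17.4,3.7] .. [18.7,3.4,24.5]
B = sphere(r=2.6) → bbox [-2.6,-2.6,-2.6] .. [2.6,2.6,2.6]
lo = A.lo+B.lo = [-2.1-2.6, -17.4-2.6, 3.7-2.6] = [-4.700,-20.000,1.100]
hi = A.hi+B.hi = [18.7+2.6, 3.4+2.6, 24.5+2.6] = [21.300,6.000,27.100]
diag = √(26²+26²+26²) = √2028 = 45.033

min=[-4.700,-20.000,1.100] max=[21.300,6.000,27.100] diag=45.033


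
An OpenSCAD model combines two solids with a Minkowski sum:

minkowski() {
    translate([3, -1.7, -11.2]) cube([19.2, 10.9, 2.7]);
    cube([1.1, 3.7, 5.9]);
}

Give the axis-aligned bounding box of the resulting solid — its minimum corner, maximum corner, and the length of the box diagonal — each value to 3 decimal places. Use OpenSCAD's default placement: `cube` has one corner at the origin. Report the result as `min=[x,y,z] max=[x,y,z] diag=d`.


min=[3.000,-1.700,-11.200] max=[23.300,12.900,-2.600] diag=26.443

A = translate([3, -1.7, -11.2]) cube([19.2, 10.9, 2.7]) → bbox [3,-1.7,-11.2] .. [22.2,9.2,-8.5]
B = cube([1.1, 3.7, 5.9]) → bbox [0,0,0] .. [1.1,3.7,5.9]
lo = A.lo+B.lo = [3+0, -1.7+0, -11.2+0] = [3.000,-1.700,-11.200]
hi = A.hi+B.hi = [22.2+1.1, 9.2+3.7, -8.5+5.9] = [23.300,12.900,-2.600]
diag = √(20.3²+14.6²+8.6²) = √699.21 = 26.443


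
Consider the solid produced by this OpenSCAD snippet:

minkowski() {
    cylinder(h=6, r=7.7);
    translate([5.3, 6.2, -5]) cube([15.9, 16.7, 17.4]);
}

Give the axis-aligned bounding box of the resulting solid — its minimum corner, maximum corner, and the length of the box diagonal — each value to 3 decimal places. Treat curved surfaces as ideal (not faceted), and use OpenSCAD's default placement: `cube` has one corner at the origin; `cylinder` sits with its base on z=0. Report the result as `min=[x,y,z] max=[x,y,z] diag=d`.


A = translate([5.3, 6.2, -5]) cube([15.9, 16.7, 17.4]) → bbox [5.3,6.2,-5] .. [21.2,22.9,12.4]
B = cylinder(h=6, r=7.7) → bbox [-7.7,-7.7,0] .. [7.7,7.7,6]
lo = A.lo+B.lo = [5.3-7.7, 6.2-7.7, -5+0] = [-2.400,-1.500,-5.000]
hi = A.hi+B.hi = [21.2+7.7, 22.9+7.7, 12.4+6] = [28.900,30.600,18.400]
diag = √(31.3²+32.1²+23.4²) = √2557.66 = 50.573

min=[-2.400,-1.500,-5.000] max=[28.900,30.600,18.400] diag=50.573


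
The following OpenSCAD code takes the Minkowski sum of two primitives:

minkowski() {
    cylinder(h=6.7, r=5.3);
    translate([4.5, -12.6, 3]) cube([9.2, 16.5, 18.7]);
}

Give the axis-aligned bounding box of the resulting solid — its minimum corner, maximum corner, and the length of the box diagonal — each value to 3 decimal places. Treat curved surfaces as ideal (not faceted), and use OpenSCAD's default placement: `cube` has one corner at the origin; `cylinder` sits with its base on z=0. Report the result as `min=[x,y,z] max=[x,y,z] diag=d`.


min=[-0.800,-17.900,3.000] max=[19.000,9.200,28.400] diag=42.090

A = translate([4.5, -12.6, 3]) cube([9.2, 16.5, 18.7]) → bbox [4.5,-12.6,3] .. [13.7,3.9,21.7]
B = cylinder(h=6.7, r=5.3) → bbox [-5.3,-5.3,0] .. [5.3,5.3,6.7]
lo = A.lo+B.lo = [4.5-5.3, -12.6-5.3, 3+0] = [-0.800,-17.900,3.000]
hi = A.hi+B.hi = [13.7+5.3, 3.9+5.3, 21.7+6.7] = [19.000,9.200,28.400]
diag = √(19.8²+27.1²+25.4²) = √1771.61 = 42.090


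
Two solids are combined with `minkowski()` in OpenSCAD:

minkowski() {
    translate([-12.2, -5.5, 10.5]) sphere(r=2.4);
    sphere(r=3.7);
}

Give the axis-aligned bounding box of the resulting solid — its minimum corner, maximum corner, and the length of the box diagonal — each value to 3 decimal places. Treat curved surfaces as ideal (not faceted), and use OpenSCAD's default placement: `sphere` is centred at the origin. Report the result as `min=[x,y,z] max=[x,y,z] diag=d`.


min=[-18.300,-11.600,4.400] max=[-6.100,0.600,16.600] diag=21.131

A = translate([-12.2, -5.5, 10.5]) sphere(r=2.4) → bbox [-14.6,-7.9,8.1] .. [-9.8,-3.1,12.9]
B = sphere(r=3.7) → bbox [-3.7,-3.7,-3.7] .. [3.7,3.7,3.7]
lo = A.lo+B.lo = [-14.6-3.7, -7.9-3.7, 8.1-3.7] = [-18.300,-11.600,4.400]
hi = A.hi+B.hi = [-9.8+3.7, -3.1+3.7, 12.9+3.7] = [-6.100,0.600,16.600]
diag = √(12.2²+12.2²+12.2²) = √446.52 = 21.131


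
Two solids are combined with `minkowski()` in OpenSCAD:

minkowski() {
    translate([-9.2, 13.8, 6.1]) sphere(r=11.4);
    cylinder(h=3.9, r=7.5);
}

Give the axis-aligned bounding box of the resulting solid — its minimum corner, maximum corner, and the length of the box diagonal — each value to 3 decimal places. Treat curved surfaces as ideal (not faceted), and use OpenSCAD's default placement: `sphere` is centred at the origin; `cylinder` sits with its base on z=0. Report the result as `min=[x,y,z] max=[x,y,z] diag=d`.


min=[-28.100,-5.100,-5.300] max=[9.700,32.700,21.400] diag=59.754

A = translate([-9.2, 13.8, 6.1]) sphere(r=11.4) → bbox [-20.6,2.4,-5.3] .. [2.2,25.2,17.5]
B = cylinder(h=3.9, r=7.5) → bbox [-7.5,-7.5,0] .. [7.5,7.5,3.9]
lo = A.lo+B.lo = [-20.6-7.5, 2.4-7.5, -5.3+0] = [-28.100,-5.100,-5.300]
hi = A.hi+B.hi = [2.2+7.5, 25.2+7.5, 17.5+3.9] = [9.700,32.700,21.400]
diag = √(37.8²+37.8²+26.7²) = √3570.57 = 59.754


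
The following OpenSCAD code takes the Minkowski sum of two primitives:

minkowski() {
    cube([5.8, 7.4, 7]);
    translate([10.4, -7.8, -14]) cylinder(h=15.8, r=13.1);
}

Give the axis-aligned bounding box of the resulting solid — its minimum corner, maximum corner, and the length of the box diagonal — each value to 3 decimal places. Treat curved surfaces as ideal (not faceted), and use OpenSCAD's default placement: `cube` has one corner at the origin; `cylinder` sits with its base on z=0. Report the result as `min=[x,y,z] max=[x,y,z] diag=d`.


min=[-2.700,-20.900,-14.000] max=[29.300,12.700,8.800] diag=51.699

A = translate([10.4, -7.8, -14]) cylinder(h=15.8, r=13.1) → bbox [-2.7,-20.9,-14] .. [23.5,5.3,1.8]
B = cube([5.8, 7.4, 7]) → bbox [0,0,0] .. [5.8,7.4,7]
lo = A.lo+B.lo = [-2.7+0, -20.9+0, -14+0] = [-2.700,-20.900,-14.000]
hi = A.hi+B.hi = [23.5+5.8, 5.3+7.4, 1.8+7] = [29.300,12.700,8.800]
diag = √(32²+33.6²+22.8²) = √2672.8 = 51.699


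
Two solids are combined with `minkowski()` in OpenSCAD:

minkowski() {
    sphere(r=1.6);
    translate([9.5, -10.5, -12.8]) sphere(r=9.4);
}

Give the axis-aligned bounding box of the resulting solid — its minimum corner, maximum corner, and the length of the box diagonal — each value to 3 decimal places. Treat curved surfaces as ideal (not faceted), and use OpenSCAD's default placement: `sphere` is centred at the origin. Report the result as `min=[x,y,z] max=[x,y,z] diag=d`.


A = translate([9.5, -10.5, -12.8]) sphere(r=9.4) → bbox [0.1,-19.9,-22.2] .. [18.9,-1.1,-3.4]
B = sphere(r=1.6) → bbox [-1.6,-1.6,-1.6] .. [1.6,1.6,1.6]
lo = A.lo+B.lo = [0.1-1.6, -19.9-1.6, -22.2-1.6] = [-1.500,-21.500,-23.800]
hi = A.hi+B.hi = [18.9+1.6, -1.1+1.6, -3.4+1.6] = [20.500,0.500,-1.800]
diag = √(22²+22²+22²) = √1452 = 38.105

min=[-1.500,-21.500,-23.800] max=[20.500,0.500,-1.800] diag=38.105


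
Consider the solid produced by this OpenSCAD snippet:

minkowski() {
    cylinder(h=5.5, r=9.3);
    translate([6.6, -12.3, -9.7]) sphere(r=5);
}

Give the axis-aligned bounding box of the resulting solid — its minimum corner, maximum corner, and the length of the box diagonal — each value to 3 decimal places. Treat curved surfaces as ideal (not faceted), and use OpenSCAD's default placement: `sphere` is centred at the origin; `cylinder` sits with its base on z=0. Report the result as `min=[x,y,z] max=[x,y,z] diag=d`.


min=[-7.700,-26.600,-14.700] max=[20.900,2.000,0.800] diag=43.315

A = translate([6.6, -12.3, -9.7]) sphere(r=5) → bbox [1.6,-17.3,-14.7] .. [11.6,-7.3,-4.7]
B = cylinder(h=5.5, r=9.3) → bbox [-9.3,-9.3,0] .. [9.3,9.3,5.5]
lo = A.lo+B.lo = [1.6-9.3, -17.3-9.3, -14.7+0] = [-7.700,-26.600,-14.700]
hi = A.hi+B.hi = [11.6+9.3, -7.3+9.3, -4.7+5.5] = [20.900,2.000,0.800]
diag = √(28.6²+28.6²+15.5²) = √1876.17 = 43.315


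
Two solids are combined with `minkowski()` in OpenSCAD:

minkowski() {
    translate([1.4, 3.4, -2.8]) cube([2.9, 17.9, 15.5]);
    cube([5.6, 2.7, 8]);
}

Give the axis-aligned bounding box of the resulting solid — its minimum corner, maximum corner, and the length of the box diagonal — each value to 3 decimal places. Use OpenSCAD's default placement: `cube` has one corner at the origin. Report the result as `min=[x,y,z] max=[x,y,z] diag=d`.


min=[1.400,3.400,-2.800] max=[9.900,24.000,20.700] diag=32.386

A = translate([1.4, 3.4, -2.8]) cube([2.9, 17.9, 15.5]) → bbox [1.4,3.4,-2.8] .. [4.3,21.3,12.7]
B = cube([5.6, 2.7, 8]) → bbox [0,0,0] .. [5.6,2.7,8]
lo = A.lo+B.lo = [1.4+0, 3.4+0, -2.8+0] = [1.400,3.400,-2.800]
hi = A.hi+B.hi = [4.3+5.6, 21.3+2.7, 12.7+8] = [9.900,24.000,20.700]
diag = √(8.5²+20.6²+23.5²) = √1048.86 = 32.386


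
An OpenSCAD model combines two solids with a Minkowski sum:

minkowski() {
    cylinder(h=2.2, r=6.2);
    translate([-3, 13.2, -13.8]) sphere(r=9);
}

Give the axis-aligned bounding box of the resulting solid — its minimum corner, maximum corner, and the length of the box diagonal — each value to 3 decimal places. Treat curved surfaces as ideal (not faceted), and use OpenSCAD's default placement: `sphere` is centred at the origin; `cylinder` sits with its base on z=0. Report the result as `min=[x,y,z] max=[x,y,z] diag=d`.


min=[-18.200,-2.000,-22.800] max=[12.200,28.400,-2.600] diag=47.501

A = translate([-3, 13.2, -13.8]) sphere(r=9) → bbox [-12,4.2,-22.8] .. [6,22.2,-4.8]
B = cylinder(h=2.2, r=6.2) → bbox [-6.2,-6.2,0] .. [6.2,6.2,2.2]
lo = A.lo+B.lo = [-12-6.2, 4.2-6.2, -22.8+0] = [-18.200,-2.000,-22.800]
hi = A.hi+B.hi = [6+6.2, 22.2+6.2, -4.8+2.2] = [12.200,28.400,-2.600]
diag = √(30.4²+30.4²+20.2²) = √2256.36 = 47.501


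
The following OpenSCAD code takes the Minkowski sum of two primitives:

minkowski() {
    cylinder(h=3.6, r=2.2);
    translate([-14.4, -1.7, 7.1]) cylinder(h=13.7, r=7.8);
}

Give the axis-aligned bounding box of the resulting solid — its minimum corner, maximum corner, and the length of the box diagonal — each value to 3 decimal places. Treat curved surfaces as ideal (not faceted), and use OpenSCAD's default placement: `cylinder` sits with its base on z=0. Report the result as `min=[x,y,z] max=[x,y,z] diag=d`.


min=[-24.400,-11.700,7.100] max=[-4.400,8.300,24.400] diag=33.156

A = translate([-14.4, -1.7, 7.1]) cylinder(h=13.7, r=7.8) → bbox [-22.2,-9.5,7.1] .. [-6.6,6.1,20.8]
B = cylinder(h=3.6, r=2.2) → bbox [-2.2,-2.2,0] .. [2.2,2.2,3.6]
lo = A.lo+B.lo = [-22.2-2.2, -9.5-2.2, 7.1+0] = [-24.400,-11.700,7.100]
hi = A.hi+B.hi = [-6.6+2.2, 6.1+2.2, 20.8+3.6] = [-4.400,8.300,24.400]
diag = √(20²+20²+17.3²) = √1099.29 = 33.156


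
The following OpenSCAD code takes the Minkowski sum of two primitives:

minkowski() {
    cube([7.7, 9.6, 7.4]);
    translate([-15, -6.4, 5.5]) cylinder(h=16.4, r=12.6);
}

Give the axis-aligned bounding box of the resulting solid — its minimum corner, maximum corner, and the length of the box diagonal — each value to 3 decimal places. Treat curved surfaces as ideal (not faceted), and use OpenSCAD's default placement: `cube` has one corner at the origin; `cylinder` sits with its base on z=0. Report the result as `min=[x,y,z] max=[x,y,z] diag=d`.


A = translate([-15, -6.4, 5.5]) cylinder(h=16.4, r=12.6) → bbox [-27.6,-19,5.5] .. [-2.4,6.2,21.9]
B = cube([7.7, 9.6, 7.4]) → bbox [0,0,0] .. [7.7,9.6,7.4]
lo = A.lo+B.lo = [-27.6+0, -19+0, 5.5+0] = [-27.600,-19.000,5.500]
hi = A.hi+B.hi = [-2.4+7.7, 6.2+9.6, 21.9+7.4] = [5.300,15.800,29.300]
diag = √(32.9²+34.8²+23.8²) = √2859.89 = 53.478

min=[-27.600,-19.000,5.500] max=[5.300,15.800,29.300] diag=53.478


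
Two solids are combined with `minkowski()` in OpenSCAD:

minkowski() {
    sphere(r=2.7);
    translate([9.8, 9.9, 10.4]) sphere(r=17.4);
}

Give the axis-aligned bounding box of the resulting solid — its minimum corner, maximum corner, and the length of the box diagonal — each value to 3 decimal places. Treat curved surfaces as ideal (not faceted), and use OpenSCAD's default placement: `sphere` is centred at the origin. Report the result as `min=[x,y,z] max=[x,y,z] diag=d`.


min=[-10.300,-10.200,-9.700] max=[29.900,30.000,30.500] diag=69.628

A = translate([9.8, 9.9, 10.4]) sphere(r=17.4) → bbox [-7.6,-7.5,-7] .. [27.2,27.3,27.8]
B = sphere(r=2.7) → bbox [-2.7,-2.7,-2.7] .. [2.7,2.7,2.7]
lo = A.lo+B.lo = [-7.6-2.7, -7.5-2.7, -7-2.7] = [-10.300,-10.200,-9.700]
hi = A.hi+B.hi = [27.2+2.7, 27.3+2.7, 27.8+2.7] = [29.900,30.000,30.500]
diag = √(40.2²+40.2²+40.2²) = √4848.12 = 69.628


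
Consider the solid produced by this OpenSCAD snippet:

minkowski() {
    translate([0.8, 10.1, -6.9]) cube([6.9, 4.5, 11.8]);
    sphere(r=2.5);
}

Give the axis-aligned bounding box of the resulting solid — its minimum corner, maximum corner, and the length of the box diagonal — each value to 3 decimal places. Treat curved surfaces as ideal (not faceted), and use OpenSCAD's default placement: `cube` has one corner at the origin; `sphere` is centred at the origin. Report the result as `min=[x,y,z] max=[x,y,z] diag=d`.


min=[-1.700,7.600,-9.400] max=[10.200,17.100,7.400] diag=22.674

A = translate([0.8, 10.1, -6.9]) cube([6.9, 4.5, 11.8]) → bbox [0.8,10.1,-6.9] .. [7.7,14.6,4.9]
B = sphere(r=2.5) → bbox [-2.5,-2.5,-2.5] .. [2.5,2.5,2.5]
lo = A.lo+B.lo = [0.8-2.5, 10.1-2.5, -6.9-2.5] = [-1.700,7.600,-9.400]
hi = A.hi+B.hi = [7.7+2.5, 14.6+2.5, 4.9+2.5] = [10.200,17.100,7.400]
diag = √(11.9²+9.5²+16.8²) = √514.1 = 22.674


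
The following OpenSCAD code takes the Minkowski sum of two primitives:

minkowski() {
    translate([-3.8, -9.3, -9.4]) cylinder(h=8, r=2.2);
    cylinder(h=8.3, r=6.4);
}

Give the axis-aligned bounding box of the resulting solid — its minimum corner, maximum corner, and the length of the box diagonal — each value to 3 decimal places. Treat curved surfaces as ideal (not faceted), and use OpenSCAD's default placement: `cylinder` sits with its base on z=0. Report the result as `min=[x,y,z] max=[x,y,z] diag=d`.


min=[-12.400,-17.900,-9.400] max=[4.800,-0.700,6.900] diag=29.281

A = translate([-3.8, -9.3, -9.4]) cylinder(h=8, r=2.2) → bbox [-6,-11.5,-9.4] .. [-1.6,-7.1,-1.4]
B = cylinder(h=8.3, r=6.4) → bbox [-6.4,-6.4,0] .. [6.4,6.4,8.3]
lo = A.lo+B.lo = [-6-6.4, -11.5-6.4, -9.4+0] = [-12.400,-17.900,-9.400]
hi = A.hi+B.hi = [-1.6+6.4, -7.1+6.4, -1.4+8.3] = [4.800,-0.700,6.900]
diag = √(17.2²+17.2²+16.3²) = √857.37 = 29.281


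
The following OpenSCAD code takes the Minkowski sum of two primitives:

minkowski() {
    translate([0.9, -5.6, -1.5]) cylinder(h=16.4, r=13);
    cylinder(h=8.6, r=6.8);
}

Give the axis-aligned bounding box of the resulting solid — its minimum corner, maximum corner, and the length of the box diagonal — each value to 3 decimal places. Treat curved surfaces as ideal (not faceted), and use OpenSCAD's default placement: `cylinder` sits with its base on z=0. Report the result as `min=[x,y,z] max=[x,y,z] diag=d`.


min=[-18.900,-25.400,-1.500] max=[20.700,14.200,23.500] diag=61.330

A = translate([0.9, -5.6, -1.5]) cylinder(h=16.4, r=13) → bbox [-12.1,-18.6,-1.5] .. [13.9,7.4,14.9]
B = cylinder(h=8.6, r=6.8) → bbox [-6.8,-6.8,0] .. [6.8,6.8,8.6]
lo = A.lo+B.lo = [-12.1-6.8, -18.6-6.8, -1.5+0] = [-18.900,-25.400,-1.500]
hi = A.hi+B.hi = [13.9+6.8, 7.4+6.8, 14.9+8.6] = [20.700,14.200,23.500]
diag = √(39.6²+39.6²+25²) = √3761.32 = 61.330


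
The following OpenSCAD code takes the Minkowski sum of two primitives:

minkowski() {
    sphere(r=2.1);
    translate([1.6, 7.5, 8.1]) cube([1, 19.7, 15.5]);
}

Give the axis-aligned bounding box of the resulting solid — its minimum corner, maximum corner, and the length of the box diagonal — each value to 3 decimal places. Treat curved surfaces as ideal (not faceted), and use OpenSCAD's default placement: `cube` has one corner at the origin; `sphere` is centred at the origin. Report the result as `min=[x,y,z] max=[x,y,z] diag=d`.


A = translate([1.6, 7.5, 8.1]) cube([1, 19.7, 15.5]) → bbox [1.6,7.5,8.1] .. [2.6,27.2,23.6]
B = sphere(r=2.1) → bbox [-2.1,-2.1,-2.1] .. [2.1,2.1,2.1]
lo = A.lo+B.lo = [1.6-2.1, 7.5-2.1, 8.1-2.1] = [-0.500,5.400,6.000]
hi = A.hi+B.hi = [2.6+2.1, 27.2+2.1, 23.6+2.1] = [4.700,29.300,25.700]
diag = √(5.2²+23.9²+19.7²) = √986.34 = 31.406

min=[-0.500,5.400,6.000] max=[4.700,29.300,25.700] diag=31.406


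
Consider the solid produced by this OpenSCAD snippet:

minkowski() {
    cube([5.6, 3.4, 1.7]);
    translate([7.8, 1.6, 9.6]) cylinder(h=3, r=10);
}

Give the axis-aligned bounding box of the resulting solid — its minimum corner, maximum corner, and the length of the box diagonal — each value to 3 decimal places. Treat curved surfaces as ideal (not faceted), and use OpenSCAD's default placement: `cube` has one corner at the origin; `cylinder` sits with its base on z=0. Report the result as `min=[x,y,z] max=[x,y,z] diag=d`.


A = translate([7.8, 1.6, 9.6]) cylinder(h=3, r=10) → bbox [-2.2,-8.4,9.6] .. [17.8,11.6,12.6]
B = cube([5.6, 3.4, 1.7]) → bbox [0,0,0] .. [5.6,3.4,1.7]
lo = A.lo+B.lo = [-2.2+0, -8.4+0, 9.6+0] = [-2.200,-8.400,9.600]
hi = A.hi+B.hi = [17.8+5.6, 11.6+3.4, 12.6+1.7] = [23.400,15.000,14.300]
diag = √(25.6²+23.4²+4.7²) = √1225.01 = 35.000

min=[-2.200,-8.400,9.600] max=[23.400,15.000,14.300] diag=35.000


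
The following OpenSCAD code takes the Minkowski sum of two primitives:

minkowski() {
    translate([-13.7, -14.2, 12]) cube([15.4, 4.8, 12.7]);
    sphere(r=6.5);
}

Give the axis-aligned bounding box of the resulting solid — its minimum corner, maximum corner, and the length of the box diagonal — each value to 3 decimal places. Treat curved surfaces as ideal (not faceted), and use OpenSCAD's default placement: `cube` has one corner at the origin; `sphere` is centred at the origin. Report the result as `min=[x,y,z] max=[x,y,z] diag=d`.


min=[-20.200,-20.700,5.500] max=[8.200,-2.900,31.200] diag=42.236

A = translate([-13.7, -14.2, 12]) cube([15.4, 4.8, 12.7]) → bbox [-13.7,-14.2,12] .. [1.7,-9.4,24.7]
B = sphere(r=6.5) → bbox [-6.5,-6.5,-6.5] .. [6.5,6.5,6.5]
lo = A.lo+B.lo = [-13.7-6.5, -14.2-6.5, 12-6.5] = [-20.200,-20.700,5.500]
hi = A.hi+B.hi = [1.7+6.5, -9.4+6.5, 24.7+6.5] = [8.200,-2.900,31.200]
diag = √(28.4²+17.8²+25.7²) = √1783.89 = 42.236


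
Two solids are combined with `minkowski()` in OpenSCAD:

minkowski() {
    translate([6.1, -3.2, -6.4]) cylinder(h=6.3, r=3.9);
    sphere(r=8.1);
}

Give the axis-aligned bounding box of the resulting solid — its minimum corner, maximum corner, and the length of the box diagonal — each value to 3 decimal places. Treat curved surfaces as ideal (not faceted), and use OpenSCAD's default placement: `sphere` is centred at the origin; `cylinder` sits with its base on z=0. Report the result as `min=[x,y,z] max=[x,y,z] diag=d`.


A = translate([6.1, -3.2, -6.4]) cylinder(h=6.3, r=3.9) → bbox [2.2,-7.1,-6.4] .. [10,0.7,-0.1]
B = sphere(r=8.1) → bbox [-8.1,-8.1,-8.1] .. [8.1,8.1,8.1]
lo = A.lo+B.lo = [2.2-8.1, -7.1-8.1, -6.4-8.1] = [-5.900,-15.200,-14.500]
hi = A.hi+B.hi = [10+8.1, 0.7+8.1, -0.1+8.1] = [18.100,8.800,8.000]
diag = √(24²+24²+22.5²) = √1658.25 = 40.722

min=[-5.900,-15.200,-14.500] max=[18.100,8.800,8.000] diag=40.722
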